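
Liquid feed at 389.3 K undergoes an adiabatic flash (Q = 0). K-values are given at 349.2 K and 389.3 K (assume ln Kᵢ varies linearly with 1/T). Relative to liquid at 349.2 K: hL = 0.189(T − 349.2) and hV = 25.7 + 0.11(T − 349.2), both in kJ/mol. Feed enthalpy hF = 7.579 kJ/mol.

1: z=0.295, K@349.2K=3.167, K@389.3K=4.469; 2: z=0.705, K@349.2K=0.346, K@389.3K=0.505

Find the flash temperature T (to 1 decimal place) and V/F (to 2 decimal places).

T = 361.8 K, V/F = 0.21

Adiabatic flash: solve Rachford–Rice at each trial T, then check hF = ψ·hV(T) + (1−ψ)·hL(T).
  T = 349.2 K: K = (3.167, 0.346), RR gives ψ = 0.126, H_out = 3.231 kJ/mol
  T = 389.3 K: K = (4.469, 0.505), RR gives ψ = 0.393, H_out = 16.428 kJ/mol
  T = 369.2 K: K = (3.796, 0.422), RR gives ψ = 0.258, H_out = 10.011 kJ/mol
  T = 359.2 K: K = (3.476, 0.383), RR gives ψ = 0.194, H_out = 6.711 kJ/mol
  T = 364.2 K: K = (3.635, 0.402), RR gives ψ = 0.226, H_out = 8.378 kJ/mol
  T = 361.7 K: K = (3.555, 0.393), RR gives ψ = 0.210, H_out = 7.550 kJ/mol
  T = 362.9 K: K = (3.593, 0.397), RR gives ψ = 0.218, H_out = 7.948 kJ/mol
Linear interpolation between T = 361.7 (H_out = 7.550) and T = 362.9 (H_out = 7.948) on hF = 7.579 gives T ≈ 361.8 K, at which ψ = 0.21.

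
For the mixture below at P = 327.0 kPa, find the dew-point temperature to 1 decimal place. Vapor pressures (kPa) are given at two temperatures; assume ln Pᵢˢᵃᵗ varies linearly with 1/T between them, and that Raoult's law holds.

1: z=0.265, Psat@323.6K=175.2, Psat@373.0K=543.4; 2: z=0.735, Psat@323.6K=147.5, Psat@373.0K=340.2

Dew-point temperature: Σzᵢ·P/Pᵢˢᵃᵗ(T) = 1. Interpolate ln Pᵢˢᵃᵗ = aᵢ + bᵢ/T.
  T = 323.6 K: ΣzᵢP/Pᵢˢᵃᵗ = 2.1241
  T = 373.0 K: ΣzᵢP/Pᵢˢᵃᵗ = 0.8659
  T = 348.3 K: ΣzᵢP/Pᵢˢᵃᵗ = 1.3114
  T = 360.6 K: ΣzᵢP/Pᵢˢᵃᵗ = 1.0586
  T = 366.8 K: ΣzᵢP/Pᵢˢᵃᵗ = 0.9557
  T = 363.7 K: ΣzᵢP/Pᵢˢᵃᵗ = 1.0054
  T = 365.2 K: ΣzᵢP/Pᵢˢᵃᵗ = 0.9809
Interpolating between 363.7 K and 365.2 K gives T ≈ 364.0 K.

T = 364.0 K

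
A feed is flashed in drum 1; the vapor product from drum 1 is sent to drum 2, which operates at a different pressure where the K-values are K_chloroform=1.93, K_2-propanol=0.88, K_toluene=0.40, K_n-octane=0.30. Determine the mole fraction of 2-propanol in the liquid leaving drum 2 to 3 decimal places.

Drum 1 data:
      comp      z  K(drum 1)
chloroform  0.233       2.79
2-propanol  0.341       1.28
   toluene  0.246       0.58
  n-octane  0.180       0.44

x_2-propanol (drum 2) = 0.382

Drum 1:
Let ψ₁ = V/F and solve Σ zᵢ(Kᵢ−1)/(1+ψ₁(Kᵢ−1)) = 0.
Feasibility: ΣzᵢKᵢ = 1.308, Σzᵢ/Kᵢ = 1.183 — both > 1, two phases present.
Newton–Raphson from ψ₁ = 0.56:
  ψ₁ = 0.560: g = 0.0089, g' = -0.400 → ψ₁ = 0.582
Converged at ψ₁ = 0.582.
Drum-1 compositions:
  chloroform: x = 0.114, y = 0.318
  2-propanol: x = 0.293, y = 0.375
  toluene: x = 0.326, y = 0.189
  n-octane: x = 0.267, y = 0.118
Drum-2 feed = drum-1 vapor: z₂ = (0.3183, 0.3753, 0.1889, 0.1175).
Drum 2:
Let ψ₂ = V/F and solve Σ zᵢ(Kᵢ−1)/(1+ψ₂(Kᵢ−1)) = 0.
Check two-phase: ΣzᵢKᵢ = 1.055 > 1 and Σzᵢ/Kᵢ = 1.455 > 1, so g(0) = 0.055 > 0 and g(1) = -0.455 < 0.
Newton–Raphson from ψ₂ = 0.5:
  ψ₂ = 0.500: g = -0.1343, g' = -0.409 → ψ₂ = 0.172
  ψ₂ = 0.172: g = -0.0107, g' = -0.369 → ψ₂ = 0.143
Converged at ψ₂ = 0.143.
  chloroform: x = 0.281, y = 0.542
  2-propanol: x = 0.382, y = 0.336
  toluene: x = 0.207, y = 0.083
  n-octane: x = 0.131, y = 0.039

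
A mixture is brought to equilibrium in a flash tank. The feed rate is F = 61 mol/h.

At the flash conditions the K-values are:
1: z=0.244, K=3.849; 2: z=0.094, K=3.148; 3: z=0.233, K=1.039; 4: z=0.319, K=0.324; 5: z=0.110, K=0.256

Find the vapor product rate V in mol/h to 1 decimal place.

V = 26.4 mol/h

Newton iteration, β⁰ = 0.5:
  β = 0.500: g = -0.0631, g' = -0.925 → β = 0.432
Converged at β = 0.432.
Then V = β·F = 0.4321·61 = 26.4 mol/h and L = F − V = 34.6 mol/h.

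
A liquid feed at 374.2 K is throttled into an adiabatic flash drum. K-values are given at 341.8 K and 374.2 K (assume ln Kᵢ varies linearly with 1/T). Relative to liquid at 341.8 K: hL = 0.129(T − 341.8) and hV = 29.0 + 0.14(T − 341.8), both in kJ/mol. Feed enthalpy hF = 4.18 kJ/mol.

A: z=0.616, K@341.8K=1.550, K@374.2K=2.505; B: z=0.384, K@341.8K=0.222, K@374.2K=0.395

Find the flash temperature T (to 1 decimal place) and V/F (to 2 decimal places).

T = 343.1 K, V/F = 0.14

Adiabatic flash: solve Rachford–Rice at each trial T, then check hF = ψ·hV(T) + (1−ψ)·hL(T).
  T = 341.8 K: K = (1.550, 0.222), RR gives ψ = 0.094, H_out = 2.714 kJ/mol
  T = 374.2 K: K = (2.505, 0.395), RR gives ψ = 0.763, H_out = 26.579 kJ/mol
  T = 358.0 K: K = (1.992, 0.300), RR gives ψ = 0.493, H_out = 16.472 kJ/mol
  T = 349.9 K: K = (1.762, 0.259), RR gives ψ = 0.328, H_out = 10.572 kJ/mol
  T = 345.9 K: K = (1.655, 0.240), RR gives ψ = 0.225, H_out = 7.057 kJ/mol
  T = 343.9 K: K = (1.603, 0.231), RR gives ψ = 0.165, H_out = 5.055 kJ/mol
Linear interpolation between T = 341.8 (H_out = 2.714) and T = 343.9 (H_out = 5.055) on hF = 4.18 gives T ≈ 343.1 K, at which ψ = 0.14.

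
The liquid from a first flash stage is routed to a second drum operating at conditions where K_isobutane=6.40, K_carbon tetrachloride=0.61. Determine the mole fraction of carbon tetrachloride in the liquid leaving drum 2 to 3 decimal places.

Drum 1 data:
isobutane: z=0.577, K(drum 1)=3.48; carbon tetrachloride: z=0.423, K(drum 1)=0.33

x_carbon tetrachloride (drum 2) = 0.933

Drum 1:
Binary case is linear: z₁(K₁−1)(1+ψ₁(K₂−1)) + z₂(K₂−1)(1+ψ₁(K₁−1)) = 0
⇒ ψ₁ = [z₁(K₁−1)+z₂(K₂−1)] / [−(K₁−1)(K₂−1)] = 1.1475/1.6616 = 0.691
Drum-1 compositions:
  isobutane: x = 0.213, y = 0.740
  carbon tetrachloride: x = 0.787, y = 0.260
Drum-2 feed = drum-1 liquid: z₂ = (0.2127, 0.7873).
Drum 2:
Material balance + equilibrium reduce to Σ zᵢ(Kᵢ−1)/(1+ψ₂(Kᵢ−1)) = 0.
g(0) = ΣzᵢKᵢ − 1 = 0.842 and g(1) = 1 − Σzᵢ/Kᵢ = -0.324, so a root lies in (0, 1).
Binary case is linear: z₁(K₁−1)(1+ψ₂(K₂−1)) + z₂(K₂−1)(1+ψ₂(K₁−1)) = 0
⇒ ψ₂ = [z₁(K₁−1)+z₂(K₂−1)] / [−(K₁−1)(K₂−1)] = 0.8415/2.1060 = 0.400
  isobutane: x = 0.067, y = 0.431
  carbon tetrachloride: x = 0.933, y = 0.569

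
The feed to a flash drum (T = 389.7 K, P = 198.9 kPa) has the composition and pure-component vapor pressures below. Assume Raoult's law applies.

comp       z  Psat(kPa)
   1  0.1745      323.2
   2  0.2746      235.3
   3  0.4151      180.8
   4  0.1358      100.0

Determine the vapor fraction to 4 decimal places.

ψ = 0.4972

Raoult's law: Kᵢ = Pᵢˢᵃᵗ/P = Pᵢˢᵃᵗ/198.9.
  K_1 = 323.2/198.9 = 1.624937, K_2 = 235.3/198.9 = 1.183007, K_3 = 180.8/198.9 = 0.908999, K_4 = 100.0/198.9 = 0.502765
Let ψ = V/F and solve Σ zᵢ(Kᵢ−1)/(1+ψ(Kᵢ−1)) = 0.
Check two-phase: ΣzᵢKᵢ = 1.0540 > 1 and Σzᵢ/Kᵢ = 1.0663 > 1, so g(0) = 0.0540 > 0 and g(1) = -0.0663 < 0.
Iterate (Newton) starting at ψ = 0.5:
  ψ = 0.5000: g = -0.00031, g' = -0.1105 → ψ = 0.4972
Converged at ψ = 0.4972.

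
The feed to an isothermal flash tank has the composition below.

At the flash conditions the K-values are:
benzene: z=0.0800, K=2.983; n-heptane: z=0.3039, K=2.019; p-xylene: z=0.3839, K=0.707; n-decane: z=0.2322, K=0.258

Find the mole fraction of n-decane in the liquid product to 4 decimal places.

Material balance + equilibrium reduce to Σ zᵢ(Kᵢ−1)/(1+V/F(Kᵢ−1)) = 0.
Feasibility: ΣzᵢKᵢ = 1.1835, Σzᵢ/Kᵢ = 1.6203 — both > 1, two phases present.
Newton–Raphson from V/F = 0.5:
  V/F = 0.5000: g = -0.12090, g' = -0.5862 → V/F = 0.2938
  V/F = 0.2938: g = -0.00481, g' = -0.5610 → V/F = 0.2852
Converged at V/F = 0.2852.
Compositions from xᵢ = zᵢ/(1+V/F(Kᵢ−1)), yᵢ = Kᵢxᵢ:
  benzene: x = 0.0511, y = 0.1524
  n-heptane: x = 0.2355, y = 0.4754
  p-xylene: x = 0.4189, y = 0.2962
  n-decane: x = 0.2945, y = 0.0760

x_n-decane = 0.2945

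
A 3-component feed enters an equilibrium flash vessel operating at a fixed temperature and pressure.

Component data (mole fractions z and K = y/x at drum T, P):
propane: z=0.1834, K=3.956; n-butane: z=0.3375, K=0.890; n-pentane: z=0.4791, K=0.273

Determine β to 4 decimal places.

Rachford–Rice: g(β) = Σ zᵢ(Kᵢ−1)/(1+β(Kᵢ−1)) = 0.
Feasibility: ΣzᵢKᵢ = 1.1567, Σzᵢ/Kᵢ = 2.1805 — both > 1, two phases present.
Newton iteration, β⁰ = 0.5:
  β = 0.5000: g = -0.36773, g' = -0.8906 → β = 0.0871
  β = 0.0871: g = 0.02181, g' = -1.3063 → β = 0.1038
  β = 0.1038: g = 0.00058, g' = -1.2388 → β = 0.1042
Converged at β = 0.1042.

β = 0.1042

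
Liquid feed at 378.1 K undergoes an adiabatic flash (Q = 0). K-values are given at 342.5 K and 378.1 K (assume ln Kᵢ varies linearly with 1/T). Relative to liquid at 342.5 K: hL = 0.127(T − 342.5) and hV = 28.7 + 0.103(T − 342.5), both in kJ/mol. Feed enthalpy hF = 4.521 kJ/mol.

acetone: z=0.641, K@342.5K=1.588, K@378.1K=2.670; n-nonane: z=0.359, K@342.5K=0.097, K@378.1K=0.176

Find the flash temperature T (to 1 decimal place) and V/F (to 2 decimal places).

T = 344.4 K, V/F = 0.15

Adiabatic flash: solve Rachford–Rice at each trial T, then check hF = ψ·hV(T) + (1−ψ)·hL(T).
  T = 342.5 K: K = (1.588, 0.097), RR gives ψ = 0.099, H_out = 2.850 kJ/mol
  T = 378.1 K: K = (2.670, 0.176), RR gives ψ = 0.563, H_out = 20.197 kJ/mol
  T = 360.3 K: K = (2.086, 0.133), RR gives ψ = 0.408, H_out = 13.805 kJ/mol
  T = 351.4 K: K = (1.826, 0.114), RR gives ψ = 0.289, H_out = 9.359 kJ/mol
  T = 346.9 K: K = (1.703, 0.105), RR gives ψ = 0.206, H_out = 6.441 kJ/mol
  T = 344.7 K: K = (1.645, 0.101), RR gives ψ = 0.156, H_out = 4.759 kJ/mol
Linear interpolation between T = 342.5 (H_out = 2.850) and T = 344.7 (H_out = 4.759) on hF = 4.521 gives T ≈ 344.4 K, at which ψ = 0.15.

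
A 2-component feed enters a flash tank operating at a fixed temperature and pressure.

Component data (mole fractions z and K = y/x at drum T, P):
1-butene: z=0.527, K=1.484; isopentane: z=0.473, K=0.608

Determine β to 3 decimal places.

Material balance + equilibrium reduce to Σ zᵢ(Kᵢ−1)/(1+β(Kᵢ−1)) = 0.
Check two-phase: ΣzᵢKᵢ = 1.070 > 1 and Σzᵢ/Kᵢ = 1.133 > 1, so g(0) = 0.070 > 0 and g(1) = -0.133 < 0.
Iterate (Newton) starting at β = 0.5:
  β = 0.500: g = -0.0252, g' = -0.192 → β = 0.369
  β = 0.369: g = -0.0003, g' = -0.188 → β = 0.367
Converged at β = 0.367.

β = 0.367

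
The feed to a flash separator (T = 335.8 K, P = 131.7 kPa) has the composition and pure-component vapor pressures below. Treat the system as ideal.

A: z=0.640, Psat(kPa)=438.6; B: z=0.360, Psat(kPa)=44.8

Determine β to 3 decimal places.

Raoult's law: Kᵢ = Pᵢˢᵃᵗ/P = Pᵢˢᵃᵗ/131.7.
  K_A = 438.6/131.7 = 3.33030, K_B = 44.8/131.7 = 0.34017
Rachford–Rice: g(β) = Σ zᵢ(Kᵢ−1)/(1+β(Kᵢ−1)) = 0.
Check two-phase: ΣzᵢKᵢ = 2.254 > 1 and Σzᵢ/Kᵢ = 1.250 > 1, so g(0) = 1.254 > 0 and g(1) = -0.250 < 0.
Binary case is linear: z₁(K₁−1)(1+β(K₂−1)) + z₂(K₂−1)(1+β(K₁−1)) = 0
⇒ β = [z₁(K₁−1)+z₂(K₂−1)] / [−(K₁−1)(K₂−1)] = 1.2538/1.5376 = 0.815

β = 0.815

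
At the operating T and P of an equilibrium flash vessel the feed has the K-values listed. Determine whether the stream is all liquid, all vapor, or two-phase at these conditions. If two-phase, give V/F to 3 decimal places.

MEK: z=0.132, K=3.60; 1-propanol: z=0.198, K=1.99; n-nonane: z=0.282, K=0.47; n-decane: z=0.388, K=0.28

ΣzᵢKᵢ = 1.110; Σzᵢ/Kᵢ = 2.122.
Both exceed 1, so a two-phase solution exists.
Rachford–Rice: g(ψ) = Σ zᵢ(Kᵢ−1)/(1+ψ(Kᵢ−1)) = 0.
Newton–Raphson from ψ = 0.67:
  ψ = 0.670: g = -0.5285, g' = -1.130 → ψ = 0.202
  ψ = 0.202: g = -0.1062, g' = -0.893 → ψ = 0.083
  ψ = 0.083: g = 0.0096, g' = -1.083 → ψ = 0.092
Converged at ψ = 0.092.

two-phase, V/F = 0.092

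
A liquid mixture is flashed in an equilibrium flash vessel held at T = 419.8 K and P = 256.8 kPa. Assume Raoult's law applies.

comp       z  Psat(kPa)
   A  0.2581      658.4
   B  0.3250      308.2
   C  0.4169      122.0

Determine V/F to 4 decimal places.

V/F = 0.4737

Raoult's law: Kᵢ = Pᵢˢᵃᵗ/P = Pᵢˢᵃᵗ/256.8.
  K_A = 658.4/256.8 = 2.563863, K_B = 308.2/256.8 = 1.200156, K_C = 122.0/256.8 = 0.475078
Material balance + equilibrium reduce to Σ zᵢ(Kᵢ−1)/(1+V/F(Kᵢ−1)) = 0.
Feasibility: ΣzᵢKᵢ = 1.2498, Σzᵢ/Kᵢ = 1.2490 — both > 1, two phases present.
Newton–Raphson from V/F = 0.42:
  V/F = 0.4200: g = 0.02289, g' = -0.4301 → V/F = 0.4732
  V/F = 0.4732: g = 0.00022, g' = -0.4227 → V/F = 0.4737
Converged at V/F = 0.4737.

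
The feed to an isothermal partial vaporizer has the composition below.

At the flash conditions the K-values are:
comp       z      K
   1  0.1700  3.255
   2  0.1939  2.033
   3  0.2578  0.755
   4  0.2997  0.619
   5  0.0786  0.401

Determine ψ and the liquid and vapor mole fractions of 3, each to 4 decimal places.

Rachford–Rice: g(ψ) = Σ zᵢ(Kᵢ−1)/(1+ψ(Kᵢ−1)) = 0.
Feasibility: ΣzᵢKᵢ = 1.3592, Σzᵢ/Kᵢ = 1.1692 — both > 1, two phases present.
Newton iteration, ψ⁰ = 0.62:
  ψ = 0.6200: g = -0.01692, g' = -0.3947 → ψ = 0.5771
  ψ = 0.5771: g = 0.00016, g' = -0.4028 → ψ = 0.5775
Converged at ψ = 0.5775.
Compositions from xᵢ = zᵢ/(1+ψ(Kᵢ−1)), yᵢ = Kᵢxᵢ:
  1: x = 0.0738, y = 0.2403
  2: x = 0.1214, y = 0.2469
  3: x = 0.3003, y = 0.2267
  4: x = 0.3843, y = 0.2379
  5: x = 0.1202, y = 0.0482

ψ = 0.5775, x_3 = 0.3003, y_3 = 0.2267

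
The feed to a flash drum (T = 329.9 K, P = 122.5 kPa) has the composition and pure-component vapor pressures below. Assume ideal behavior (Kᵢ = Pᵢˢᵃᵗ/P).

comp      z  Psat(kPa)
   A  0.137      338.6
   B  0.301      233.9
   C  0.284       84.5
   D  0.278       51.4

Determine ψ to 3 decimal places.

Raoult's law: Kᵢ = Pᵢˢᵃᵗ/P = Pᵢˢᵃᵗ/122.5.
  K_A = 338.6/122.5 = 2.76408, K_B = 233.9/122.5 = 1.90939, K_C = 84.5/122.5 = 0.68980, K_D = 51.4/122.5 = 0.41959
Rachford–Rice: g(ψ) = Σ zᵢ(Kᵢ−1)/(1+ψ(Kᵢ−1)) = 0.
Feasibility: ΣzᵢKᵢ = 1.266, Σzᵢ/Kᵢ = 1.281 — both > 1, two phases present.
Newton–Raphson from ψ = 0.62:
  ψ = 0.620: g = -0.0707, g' = -0.469 → ψ = 0.469
  ψ = 0.469: g = -0.0009, g' = -0.464 → ψ = 0.468
Converged at ψ = 0.468.

ψ = 0.468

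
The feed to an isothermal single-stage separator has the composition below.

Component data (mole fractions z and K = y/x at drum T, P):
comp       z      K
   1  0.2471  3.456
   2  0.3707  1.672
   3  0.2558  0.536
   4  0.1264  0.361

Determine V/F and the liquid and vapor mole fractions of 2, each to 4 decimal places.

V/F = 0.8212, x_2 = 0.2389, y_2 = 0.3994

Newton iteration, V/F⁰ = 0.5:
  V/F = 0.5000: g = 0.18561, g' = -0.5989 → V/F = 0.8099
  V/F = 0.8099: g = 0.00677, g' = -0.6001 → V/F = 0.8212
Converged at V/F = 0.8212.
Compositions from xᵢ = zᵢ/(1+V/F(Kᵢ−1)), yᵢ = Kᵢxᵢ:
  1: x = 0.0819, y = 0.2831
  2: x = 0.2389, y = 0.3994
  3: x = 0.4133, y = 0.2215
  4: x = 0.2660, y = 0.0960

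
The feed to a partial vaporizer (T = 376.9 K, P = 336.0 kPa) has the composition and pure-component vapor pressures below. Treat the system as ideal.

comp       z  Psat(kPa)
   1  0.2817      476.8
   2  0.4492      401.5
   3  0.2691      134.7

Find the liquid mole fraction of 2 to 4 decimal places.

Raoult's law: Kᵢ = Pᵢˢᵃᵗ/P = Pᵢˢᵃᵗ/336.0.
  K_1 = 476.8/336.0 = 1.419048, K_2 = 401.5/336.0 = 1.194940, K_3 = 134.7/336.0 = 0.400893
Newton–Raphson from ψ = 0.5:
  ψ = 0.5000: g = -0.05278, g' = -0.2449 → ψ = 0.2844
  ψ = 0.2844: g = -0.00590, g' = -0.1952 → ψ = 0.2542
  ψ = 0.2542: g = -0.00007, g' = -0.1903 → ψ = 0.2538
Converged at ψ = 0.2538.
Compositions from xᵢ = zᵢ/(1+ψ(Kᵢ−1)), yᵢ = Kᵢxᵢ:
  1: x = 0.2546, y = 0.3613
  2: x = 0.4280, y = 0.5115
  3: x = 0.3174, y = 0.1272

x_2 = 0.4280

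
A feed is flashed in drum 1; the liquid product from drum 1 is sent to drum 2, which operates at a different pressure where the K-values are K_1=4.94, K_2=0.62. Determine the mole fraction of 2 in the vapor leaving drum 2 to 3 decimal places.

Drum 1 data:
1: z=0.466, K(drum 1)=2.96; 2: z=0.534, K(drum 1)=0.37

Drum 1:
Binary case is linear: z₁(K₁−1)(1+ψ₁(K₂−1)) + z₂(K₂−1)(1+ψ₁(K₁−1)) = 0
⇒ ψ₁ = [z₁(K₁−1)+z₂(K₂−1)] / [−(K₁−1)(K₂−1)] = 0.5769/1.2348 = 0.467
Drum-1 compositions:
  1: x = 0.243, y = 0.720
  2: x = 0.757, y = 0.280
Drum-2 feed = drum-1 liquid: z₂ = (0.2432, 0.7568).
Drum 2:
Rachford–Rice: g(ψ₂) = Σ zᵢ(Kᵢ−1)/(1+ψ₂(Kᵢ−1)) = 0.
Check two-phase: ΣzᵢKᵢ = 1.671 > 1 and Σzᵢ/Kᵢ = 1.270 > 1, so g(0) = 0.671 > 0 and g(1) = -0.270 < 0.
Binary case is linear: z₁(K₁−1)(1+ψ₂(K₂−1)) + z₂(K₂−1)(1+ψ₂(K₁−1)) = 0
⇒ ψ₂ = [z₁(K₁−1)+z₂(K₂−1)] / [−(K₁−1)(K₂−1)] = 0.6708/1.4972 = 0.448
  1: x = 0.088, y = 0.435
  2: x = 0.912, y = 0.565

y_2 (drum 2) = 0.565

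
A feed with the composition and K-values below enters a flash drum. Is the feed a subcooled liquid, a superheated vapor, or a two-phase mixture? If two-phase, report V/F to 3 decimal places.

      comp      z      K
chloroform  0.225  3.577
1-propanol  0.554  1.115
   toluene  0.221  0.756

superheated vapor

ΣzᵢKᵢ = 1.590; Σzᵢ/Kᵢ = 0.852.
Since Σzᵢ/Kᵢ < 1 the mixture is above its dew point — single vapor phase.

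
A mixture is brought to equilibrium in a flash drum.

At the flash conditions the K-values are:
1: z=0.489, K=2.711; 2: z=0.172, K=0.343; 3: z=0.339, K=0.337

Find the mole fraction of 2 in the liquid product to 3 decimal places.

Material balance + equilibrium reduce to Σ zᵢ(Kᵢ−1)/(1+V/F(Kᵢ−1)) = 0.
Check two-phase: ΣzᵢKᵢ = 1.499 > 1 and Σzᵢ/Kᵢ = 1.688 > 1, so g(0) = 0.499 > 0 and g(1) = -0.688 < 0.
Newton–Raphson from V/F = 0.41:
  V/F = 0.410: g = 0.0284, g' = -0.915 → V/F = 0.441
Converged at V/F = 0.441.
Compositions from xᵢ = zᵢ/(1+V/F(Kᵢ−1)), yᵢ = Kᵢxᵢ:
  1: x = 0.279, y = 0.755
  2: x = 0.242, y = 0.083
  3: x = 0.479, y = 0.161

x_2 = 0.242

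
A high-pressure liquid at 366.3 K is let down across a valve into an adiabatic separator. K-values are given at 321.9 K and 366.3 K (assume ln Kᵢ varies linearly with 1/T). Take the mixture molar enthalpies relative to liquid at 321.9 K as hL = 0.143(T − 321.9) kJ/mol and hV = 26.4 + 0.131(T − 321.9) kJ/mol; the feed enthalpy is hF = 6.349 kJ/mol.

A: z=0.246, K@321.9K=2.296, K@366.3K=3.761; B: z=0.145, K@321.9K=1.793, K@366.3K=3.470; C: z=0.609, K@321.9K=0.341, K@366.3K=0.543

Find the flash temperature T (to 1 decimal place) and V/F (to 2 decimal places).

Adiabatic flash: solve Rachford–Rice at each trial T, then check hF = ψ·hV(T) + (1−ψ)·hL(T).
  T = 321.9 K: K = (2.296, 1.793, 0.341), RR gives ψ = 0.043, H_out = 1.140 kJ/mol
  T = 366.3 K: K = (3.761, 3.470, 0.543), RR gives ψ = 0.626, H_out = 22.532 kJ/mol
  T = 344.1 K: K = (2.986, 2.548, 0.437), RR gives ψ = 0.358, H_out = 12.542 kJ/mol
  T = 333.0 K: K = (2.630, 2.150, 0.388), RR gives ψ = 0.216, H_out = 7.269 kJ/mol
  T = 327.4 K: K = (2.459, 1.965, 0.364), RR gives ψ = 0.135, H_out = 4.329 kJ/mol
  T = 330.2 K: K = (2.543, 2.056, 0.376), RR gives ψ = 0.177, H_out = 5.831 kJ/mol
  T = 331.6 K: K = (2.586, 2.103, 0.382), RR gives ψ = 0.197, H_out = 6.557 kJ/mol
Linear interpolation between T = 330.2 (H_out = 5.831) and T = 331.6 (H_out = 6.557) on hF = 6.349 gives T ≈ 331.2 K, at which ψ = 0.19.

T = 331.2 K, V/F = 0.19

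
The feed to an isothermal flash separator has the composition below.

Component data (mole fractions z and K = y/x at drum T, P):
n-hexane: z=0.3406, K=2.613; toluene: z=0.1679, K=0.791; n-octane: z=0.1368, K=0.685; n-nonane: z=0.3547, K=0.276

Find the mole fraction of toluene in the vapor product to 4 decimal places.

Newton–Raphson from ψ = 0.5:
  ψ = 0.5000: g = -0.18873, g' = -0.7566 → ψ = 0.2506
  ψ = 0.2506: g = -0.00626, g' = -0.7511 → ψ = 0.2422
Converged at ψ = 0.2422.
Compositions from xᵢ = zᵢ/(1+ψ(Kᵢ−1)), yᵢ = Kᵢxᵢ:
  n-hexane: x = 0.2449, y = 0.6399
  toluene: x = 0.1769, y = 0.1399
  n-octane: x = 0.1481, y = 0.1014
  n-nonane: x = 0.4301, y = 0.1187

y_toluene = 0.1399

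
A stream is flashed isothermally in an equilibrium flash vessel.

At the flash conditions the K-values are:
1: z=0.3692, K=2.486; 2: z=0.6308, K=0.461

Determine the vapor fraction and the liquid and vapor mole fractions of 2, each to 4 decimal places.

Let ψ = V/F and solve Σ zᵢ(Kᵢ−1)/(1+ψ(Kᵢ−1)) = 0.
g(0) = ΣzᵢKᵢ − 1 = 0.2086 and g(1) = 1 − Σzᵢ/Kᵢ = -0.5168, so a root lies in (0, 1).
Binary case is linear: z₁(K₁−1)(1+ψ(K₂−1)) + z₂(K₂−1)(1+ψ(K₁−1)) = 0
⇒ ψ = [z₁(K₁−1)+z₂(K₂−1)] / [−(K₁−1)(K₂−1)] = 0.20863/0.80095 = 0.2605
Compositions from xᵢ = zᵢ/(1+ψ(Kᵢ−1)), yᵢ = Kᵢxᵢ:
  1: x = 0.2662, y = 0.6617
  2: x = 0.7338, y = 0.3383

ψ = 0.2605, x_2 = 0.7338, y_2 = 0.3383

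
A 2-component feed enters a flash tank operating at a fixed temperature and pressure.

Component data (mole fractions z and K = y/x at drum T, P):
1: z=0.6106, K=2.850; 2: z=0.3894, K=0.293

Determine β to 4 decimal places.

β = 0.6532

Rachford–Rice: g(β) = Σ zᵢ(Kᵢ−1)/(1+β(Kᵢ−1)) = 0.
Check two-phase: ΣzᵢKᵢ = 1.8543 > 1 and Σzᵢ/Kᵢ = 1.5433 > 1, so g(0) = 0.8543 > 0 and g(1) = -0.5433 < 0.
Binary case is linear: z₁(K₁−1)(1+β(K₂−1)) + z₂(K₂−1)(1+β(K₁−1)) = 0
⇒ β = [z₁(K₁−1)+z₂(K₂−1)] / [−(K₁−1)(K₂−1)] = 0.85430/1.30795 = 0.6532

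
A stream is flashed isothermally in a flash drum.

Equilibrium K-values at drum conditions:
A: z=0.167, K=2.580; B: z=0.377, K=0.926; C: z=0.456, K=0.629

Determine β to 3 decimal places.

β = 0.168

Material balance + equilibrium reduce to Σ zᵢ(Kᵢ−1)/(1+β(Kᵢ−1)) = 0.
g(0) = ΣzᵢKᵢ − 1 = 0.067 and g(1) = 1 − Σzᵢ/Kᵢ = -0.197, so a root lies in (0, 1).
Newton–Raphson from β = 0.36:
  β = 0.360: g = -0.0557, g' = -0.255 → β = 0.142
  β = 0.142: g = 0.0089, g' = -0.350 → β = 0.167
  β = 0.167: g = 0.0002, g' = -0.334 → β = 0.168
Converged at β = 0.168.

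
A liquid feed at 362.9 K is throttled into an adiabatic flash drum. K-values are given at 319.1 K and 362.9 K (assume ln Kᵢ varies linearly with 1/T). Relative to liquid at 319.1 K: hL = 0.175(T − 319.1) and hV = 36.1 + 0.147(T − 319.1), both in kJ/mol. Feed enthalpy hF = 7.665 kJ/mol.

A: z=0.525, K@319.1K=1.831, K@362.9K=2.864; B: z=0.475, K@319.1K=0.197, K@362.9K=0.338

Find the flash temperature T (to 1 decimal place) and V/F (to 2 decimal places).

Adiabatic flash: solve Rachford–Rice at each trial T, then check hF = ψ·hV(T) + (1−ψ)·hL(T).
  T = 319.1 K: K = (1.831, 0.197), RR gives ψ = 0.082, H_out = 2.967 kJ/mol
  T = 362.9 K: K = (2.864, 0.338), RR gives ψ = 0.538, H_out = 26.435 kJ/mol
  T = 341.0 K: K = (2.323, 0.263), RR gives ψ = 0.353, H_out = 16.356 kJ/mol
  T = 330.1 K: K = (2.072, 0.229), RR gives ψ = 0.237, H_out = 10.423 kJ/mol
  T = 324.6 K: K = (1.950, 0.213), RR gives ψ = 0.167, H_out = 6.948 kJ/mol
  T = 327.4 K: K = (2.011, 0.221), RR gives ψ = 0.204, H_out = 8.769 kJ/mol
  T = 326.0 K: K = (1.980, 0.217), RR gives ψ = 0.186, H_out = 7.873 kJ/mol
Linear interpolation between T = 324.6 (H_out = 6.948) and T = 326.0 (H_out = 7.873) on hF = 7.665 gives T ≈ 325.7 K, at which ψ = 0.18.

T = 325.7 K, V/F = 0.18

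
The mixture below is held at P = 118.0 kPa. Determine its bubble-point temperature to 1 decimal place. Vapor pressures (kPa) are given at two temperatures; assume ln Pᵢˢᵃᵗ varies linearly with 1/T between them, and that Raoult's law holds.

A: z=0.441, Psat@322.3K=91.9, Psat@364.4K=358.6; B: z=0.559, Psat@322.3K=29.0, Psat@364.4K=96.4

Bubble-point temperature: ΣzᵢPᵢˢᵃᵗ(T) = P. Interpolate ln Pᵢˢᵃᵗ = aᵢ + bᵢ/T.
  T = 322.3 K: ΣzᵢPᵢˢᵃᵗ = 56.74 kPa
  T = 364.4 K: ΣzᵢPᵢˢᵃᵗ = 212.03 kPa
  T = 343.4 K: ΣzᵢPᵢˢᵃᵗ = 114.31 kPa
  T = 353.9 K: ΣzᵢPᵢˢᵃᵗ = 157.10 kPa
  T = 348.6 K: ΣzᵢPᵢˢᵃᵗ = 134.12 kPa
  T = 346.0 K: ΣzᵢPᵢˢᵃᵗ = 123.89 kPa
Interpolating between 343.4 K and 346.0 K gives T ≈ 344.4 K.

T = 344.4 K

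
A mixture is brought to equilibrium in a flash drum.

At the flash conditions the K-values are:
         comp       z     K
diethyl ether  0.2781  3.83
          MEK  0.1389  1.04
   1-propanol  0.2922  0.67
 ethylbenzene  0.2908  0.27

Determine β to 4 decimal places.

Material balance + equilibrium reduce to Σ zᵢ(Kᵢ−1)/(1+β(Kᵢ−1)) = 0.
g(0) = ΣzᵢKᵢ − 1 = 0.4839 and g(1) = 1 − Σzᵢ/Kᵢ = -0.7193, so a root lies in (0, 1).
Iterate (Newton) starting at β = 0.56:
  β = 0.5600: g = -0.16744, g' = -0.8248 → β = 0.3570
  β = 0.3570: g = 0.00056, g' = -0.8757 → β = 0.3576
Converged at β = 0.3576.

β = 0.3576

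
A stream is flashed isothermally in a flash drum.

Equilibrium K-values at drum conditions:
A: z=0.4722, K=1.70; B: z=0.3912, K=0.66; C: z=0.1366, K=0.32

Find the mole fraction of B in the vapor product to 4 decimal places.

y_B = 0.2904

Rachford–Rice: g(V/F) = Σ zᵢ(Kᵢ−1)/(1+V/F(Kᵢ−1)) = 0.
Check two-phase: ΣzᵢKᵢ = 1.1046 > 1 and Σzᵢ/Kᵢ = 1.2974 > 1, so g(0) = 0.1046 > 0 and g(1) = -0.2974 < 0.
Newton iteration, V/F⁰ = 0.5:
  V/F = 0.5000: g = -0.05615, g' = -0.3376 → V/F = 0.3337
  V/F = 0.3337: g = -0.00223, g' = -0.3153 → V/F = 0.3266
Converged at V/F = 0.3266.
Compositions from xᵢ = zᵢ/(1+V/F(Kᵢ−1)), yᵢ = Kᵢxᵢ:
  A: x = 0.3843, y = 0.6534
  B: x = 0.4401, y = 0.2904
  C: x = 0.1756, y = 0.0562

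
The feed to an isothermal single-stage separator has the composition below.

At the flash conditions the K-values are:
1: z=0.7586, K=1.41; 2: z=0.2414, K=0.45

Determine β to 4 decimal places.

β = 0.7905

Rachford–Rice: g(β) = Σ zᵢ(Kᵢ−1)/(1+β(Kᵢ−1)) = 0.
g(0) = ΣzᵢKᵢ − 1 = 0.1783 and g(1) = 1 − Σzᵢ/Kᵢ = -0.0745, so a root lies in (0, 1).
Binary case is linear: z₁(K₁−1)(1+β(K₂−1)) + z₂(K₂−1)(1+β(K₁−1)) = 0
⇒ β = [z₁(K₁−1)+z₂(K₂−1)] / [−(K₁−1)(K₂−1)] = 0.17826/0.22550 = 0.7905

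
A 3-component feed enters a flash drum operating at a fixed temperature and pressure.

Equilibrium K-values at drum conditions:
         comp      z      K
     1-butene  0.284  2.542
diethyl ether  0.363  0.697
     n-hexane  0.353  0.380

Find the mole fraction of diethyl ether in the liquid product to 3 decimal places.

Let ψ = V/F and solve Σ zᵢ(Kᵢ−1)/(1+ψ(Kᵢ−1)) = 0.
Feasibility: ΣzᵢKᵢ = 1.109, Σzᵢ/Kᵢ = 1.561 — both > 1, two phases present.
Newton iteration, ψ⁰ = 0.5:
  ψ = 0.500: g = -0.1995, g' = -0.547 → ψ = 0.135
  ψ = 0.135: g = 0.0090, g' = -0.661 → ψ = 0.149
Converged at ψ = 0.149.
Compositions from xᵢ = zᵢ/(1+ψ(Kᵢ−1)), yᵢ = Kᵢxᵢ:
  1-butene: x = 0.231, y = 0.587
  diethyl ether: x = 0.380, y = 0.265
  n-hexane: x = 0.389, y = 0.148

x_diethyl ether = 0.380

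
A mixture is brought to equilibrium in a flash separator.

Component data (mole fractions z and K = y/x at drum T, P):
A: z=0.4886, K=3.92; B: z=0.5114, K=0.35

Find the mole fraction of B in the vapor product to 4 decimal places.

y_B = 0.2863

Rachford–Rice: g(ψ) = Σ zᵢ(Kᵢ−1)/(1+ψ(Kᵢ−1)) = 0.
Feasibility: ΣzᵢKᵢ = 2.0943, Σzᵢ/Kᵢ = 1.5858 — both > 1, two phases present.
Newton–Raphson from ψ = 0.44:
  ψ = 0.4400: g = 0.15888, g' = -1.2219 → ψ = 0.5700
  ψ = 0.5700: g = 0.00739, g' = -1.1321 → ψ = 0.5766
Converged at ψ = 0.5766.
Compositions from xᵢ = zᵢ/(1+ψ(Kᵢ−1)), yᵢ = Kᵢxᵢ:
  A: x = 0.1821, y = 0.7137
  B: x = 0.8179, y = 0.2863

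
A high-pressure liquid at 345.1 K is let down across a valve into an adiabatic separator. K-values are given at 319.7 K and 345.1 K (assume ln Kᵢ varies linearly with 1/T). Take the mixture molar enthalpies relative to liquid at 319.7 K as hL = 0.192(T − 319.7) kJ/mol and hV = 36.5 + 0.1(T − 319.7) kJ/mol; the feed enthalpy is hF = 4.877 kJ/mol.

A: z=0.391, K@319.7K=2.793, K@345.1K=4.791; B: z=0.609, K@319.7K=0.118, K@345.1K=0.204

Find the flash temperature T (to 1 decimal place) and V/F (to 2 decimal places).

T = 321.4 K, V/F = 0.13

Adiabatic flash: solve Rachford–Rice at each trial T, then check hF = ψ·hV(T) + (1−ψ)·hL(T).
  T = 319.7 K: K = (2.793, 0.118), RR gives ψ = 0.104, H_out = 3.783 kJ/mol
  T = 345.1 K: K = (4.791, 0.204), RR gives ψ = 0.331, H_out = 16.170 kJ/mol
  T = 332.4 K: K = (3.696, 0.157), RR gives ψ = 0.238, H_out = 10.840 kJ/mol
  T = 326.0 K: K = (3.218, 0.136), RR gives ψ = 0.178, H_out = 7.608 kJ/mol
  T = 322.9 K: K = (3.003, 0.127), RR gives ψ = 0.144, H_out = 5.825 kJ/mol
  T = 321.3 K: K = (2.897, 0.122), RR gives ψ = 0.125, H_out = 4.833 kJ/mol
Linear interpolation between T = 321.3 (H_out = 4.833) and T = 322.9 (H_out = 5.825) on hF = 4.877 gives T ≈ 321.4 K, at which ψ = 0.13.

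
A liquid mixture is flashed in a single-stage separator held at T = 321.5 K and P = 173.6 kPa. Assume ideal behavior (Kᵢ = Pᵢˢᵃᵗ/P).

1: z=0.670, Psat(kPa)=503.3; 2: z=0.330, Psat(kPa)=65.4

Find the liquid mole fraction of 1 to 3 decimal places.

x_1 = 0.247

Raoult's law: Kᵢ = Pᵢˢᵃᵗ/P = Pᵢˢᵃᵗ/173.6.
  K_1 = 503.3/173.6 = 2.89919, K_2 = 65.4/173.6 = 0.37673
Let ψ = V/F and solve Σ zᵢ(Kᵢ−1)/(1+ψ(Kᵢ−1)) = 0.
Feasibility: ΣzᵢKᵢ = 2.067, Σzᵢ/Kᵢ = 1.107 — both > 1, two phases present.
Iterate (Newton) starting at ψ = 0.5:
  ψ = 0.500: g = 0.3539, g' = -0.906 → ψ = 0.890
  ψ = 0.890: g = 0.0106, g' = -0.981 → ψ = 0.901
Converged at ψ = 0.901.
Compositions from xᵢ = zᵢ/(1+ψ(Kᵢ−1)), yᵢ = Kᵢxᵢ:
  1: x = 0.247, y = 0.716
  2: x = 0.753, y = 0.284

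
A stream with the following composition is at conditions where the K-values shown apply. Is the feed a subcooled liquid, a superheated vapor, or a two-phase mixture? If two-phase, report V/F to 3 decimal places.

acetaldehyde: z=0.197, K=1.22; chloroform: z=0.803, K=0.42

ΣzᵢKᵢ = 0.578; Σzᵢ/Kᵢ = 2.073.
Since ΣzᵢKᵢ < 1 the mixture is below its bubble point — single liquid phase.

subcooled liquid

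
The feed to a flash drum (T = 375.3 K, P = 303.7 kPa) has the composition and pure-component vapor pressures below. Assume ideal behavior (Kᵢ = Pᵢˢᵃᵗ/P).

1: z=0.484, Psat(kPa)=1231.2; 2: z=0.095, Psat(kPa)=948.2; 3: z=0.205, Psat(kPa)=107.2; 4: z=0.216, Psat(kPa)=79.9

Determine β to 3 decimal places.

β = 0.685

Raoult's law: Kᵢ = Pᵢˢᵃᵗ/P = Pᵢˢᵃᵗ/303.7.
  K_1 = 1231.2/303.7 = 4.05400, K_2 = 948.2/303.7 = 3.12216, K_3 = 107.2/303.7 = 0.35298, K_4 = 79.9/303.7 = 0.26309
Newton iteration, β⁰ = 0.4:
  β = 0.400: g = 0.3697, g' = -1.432 → β = 0.658
  β = 0.658: g = 0.0350, g' = -1.275 → β = 0.686
  β = 0.686: g = -0.0003, g' = -1.299 → β = 0.685
Converged at β = 0.685.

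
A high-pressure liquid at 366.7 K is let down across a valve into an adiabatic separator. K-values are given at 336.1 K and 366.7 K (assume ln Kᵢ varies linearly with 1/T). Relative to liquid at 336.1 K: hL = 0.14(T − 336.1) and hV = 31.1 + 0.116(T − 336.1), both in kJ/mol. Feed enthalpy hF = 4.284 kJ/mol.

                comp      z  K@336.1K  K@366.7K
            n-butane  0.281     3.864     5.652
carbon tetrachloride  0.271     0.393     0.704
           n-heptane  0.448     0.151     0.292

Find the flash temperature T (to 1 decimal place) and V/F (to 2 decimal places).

T = 337.7 K, V/F = 0.13

Adiabatic flash: solve Rachford–Rice at each trial T, then check hF = ψ·hV(T) + (1−ψ)·hL(T).
  T = 336.1 K: K = (3.864, 0.393, 0.151), RR gives ψ = 0.119, H_out = 3.698 kJ/mol
  T = 366.7 K: K = (5.652, 0.704, 0.292), RR gives ψ = 0.340, H_out = 14.595 kJ/mol
  T = 351.4 K: K = (4.712, 0.533, 0.213), RR gives ψ = 0.224, H_out = 9.027 kJ/mol
  T = 343.8 K: K = (4.279, 0.460, 0.180), RR gives ψ = 0.172, H_out = 6.398 kJ/mol
  T = 340.0 K: K = (4.071, 0.426, 0.165), RR gives ψ = 0.146, H_out = 5.076 kJ/mol
  T = 338.1 K: K = (3.970, 0.410, 0.158), RR gives ψ = 0.133, H_out = 4.408 kJ/mol
  T = 337.1 K: K = (3.917, 0.401, 0.155), RR gives ψ = 0.126, H_out = 4.054 kJ/mol
Linear interpolation between T = 337.1 (H_out = 4.054) and T = 338.1 (H_out = 4.408) on hF = 4.284 gives T ≈ 337.7 K, at which ψ = 0.13.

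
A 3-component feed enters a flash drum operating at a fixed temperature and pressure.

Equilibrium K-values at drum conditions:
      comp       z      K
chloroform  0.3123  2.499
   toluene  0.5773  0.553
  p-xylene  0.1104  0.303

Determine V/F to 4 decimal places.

V/F = 0.1801

Rachford–Rice: g(V/F) = Σ zᵢ(Kᵢ−1)/(1+V/F(Kᵢ−1)) = 0.
Feasibility: ΣzᵢKᵢ = 1.1331, Σzᵢ/Kᵢ = 1.5333 — both > 1, two phases present.
Iterate (Newton) starting at V/F = 0.5:
  V/F = 0.5000: g = -0.18286, g' = -0.5469 → V/F = 0.1657
  V/F = 0.1657: g = 0.00932, g' = -0.6534 → V/F = 0.1799
  V/F = 0.1799: g = 0.00008, g' = -0.6418 → V/F = 0.1801
Converged at V/F = 0.1801.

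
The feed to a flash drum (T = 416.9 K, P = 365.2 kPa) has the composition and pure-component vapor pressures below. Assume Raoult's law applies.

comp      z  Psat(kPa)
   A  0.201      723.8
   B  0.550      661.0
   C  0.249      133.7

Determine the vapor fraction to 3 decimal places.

ψ = 0.893

Raoult's law: Kᵢ = Pᵢˢᵃᵗ/P = Pᵢˢᵃᵗ/365.2.
  K_A = 723.8/365.2 = 1.98193, K_B = 661.0/365.2 = 1.80997, K_C = 133.7/365.2 = 0.36610
Rachford–Rice: g(ψ) = Σ zᵢ(Kᵢ−1)/(1+ψ(Kᵢ−1)) = 0.
Feasibility: ΣzᵢKᵢ = 1.485, Σzᵢ/Kᵢ = 1.085 — both > 1, two phases present.
Iterate (Newton) starting at ψ = 0.5:
  ψ = 0.500: g = 0.2184, g' = -0.484 → ψ = 0.951
  ψ = 0.951: g = -0.0435, g' = -0.801 → ψ = 0.896
  ψ = 0.896: g = -0.0025, g' = -0.713 → ψ = 0.893
Converged at ψ = 0.893.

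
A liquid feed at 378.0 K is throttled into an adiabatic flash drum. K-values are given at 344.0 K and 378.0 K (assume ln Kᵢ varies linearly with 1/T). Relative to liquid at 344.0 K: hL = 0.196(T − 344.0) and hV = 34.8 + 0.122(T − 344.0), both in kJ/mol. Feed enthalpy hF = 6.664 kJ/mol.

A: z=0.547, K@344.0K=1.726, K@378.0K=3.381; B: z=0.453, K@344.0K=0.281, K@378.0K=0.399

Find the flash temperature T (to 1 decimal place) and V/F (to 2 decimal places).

T = 345.4 K, V/F = 0.18

Adiabatic flash: solve Rachford–Rice at each trial T, then check hF = ψ·hV(T) + (1−ψ)·hL(T).
  T = 344.0 K: K = (1.726, 0.281), RR gives ψ = 0.137, H_out = 4.761 kJ/mol
  T = 378.0 K: K = (3.381, 0.399), RR gives ψ = 0.720, H_out = 29.905 kJ/mol
  T = 361.0 K: K = (2.454, 0.338), RR gives ψ = 0.514, H_out = 20.583 kJ/mol
  T = 352.5 K: K = (2.067, 0.309), RR gives ψ = 0.367, H_out = 14.195 kJ/mol
  T = 348.2 K: K = (1.889, 0.295), RR gives ψ = 0.266, H_out = 9.988 kJ/mol
  T = 346.1 K: K = (1.806, 0.288), RR gives ψ = 0.206, H_out = 7.548 kJ/mol
Linear interpolation between T = 344.0 (H_out = 4.761) and T = 346.1 (H_out = 7.548) on hF = 6.664 gives T ≈ 345.4 K, at which ψ = 0.18.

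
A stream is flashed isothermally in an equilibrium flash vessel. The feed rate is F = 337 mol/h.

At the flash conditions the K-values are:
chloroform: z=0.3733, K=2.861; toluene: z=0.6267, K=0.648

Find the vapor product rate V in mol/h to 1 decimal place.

Rachford–Rice: g(ψ) = Σ zᵢ(Kᵢ−1)/(1+ψ(Kᵢ−1)) = 0.
Feasibility: ΣzᵢKᵢ = 1.4741, Σzᵢ/Kᵢ = 1.0976 — both > 1, two phases present.
Binary case is linear: z₁(K₁−1)(1+ψ(K₂−1)) + z₂(K₂−1)(1+ψ(K₁−1)) = 0
⇒ ψ = [z₁(K₁−1)+z₂(K₂−1)] / [−(K₁−1)(K₂−1)] = 0.47411/0.65507 = 0.7238
Then V = ψ·F = 0.7238·337 = 243.9 mol/h and L = F − V = 93.1 mol/h.

V = 243.9 mol/h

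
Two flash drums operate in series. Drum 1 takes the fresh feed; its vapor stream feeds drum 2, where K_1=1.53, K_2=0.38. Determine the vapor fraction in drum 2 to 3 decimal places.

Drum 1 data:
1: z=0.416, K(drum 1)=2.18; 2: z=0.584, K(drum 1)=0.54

Drum 1:
Let ψ₁ = V/F and solve Σ zᵢ(Kᵢ−1)/(1+ψ₁(Kᵢ−1)) = 0.
Feasibility: ΣzᵢKᵢ = 1.222, Σzᵢ/Kᵢ = 1.272 — both > 1, two phases present.
Newton iteration, ψ₁⁰ = 0.5:
  ψ₁ = 0.500: g = -0.0402, g' = -0.438 → ψ₁ = 0.408
  ψ₁ = 0.408: g = 0.0005, g' = -0.451 → ψ₁ = 0.409
Converged at ψ₁ = 0.409.
Drum-1 compositions:
  1: x = 0.280, y = 0.611
  2: x = 0.720, y = 0.389
Drum-2 feed = drum-1 vapor: z₂ = (0.6115, 0.3885).
Drum 2:
Rachford–Rice: g(ψ₂) = Σ zᵢ(Kᵢ−1)/(1+ψ₂(Kᵢ−1)) = 0.
g(0) = ΣzᵢKᵢ − 1 = 0.083 and g(1) = 1 − Σzᵢ/Kᵢ = -0.422, so a root lies in (0, 1).
Binary case is linear: z₁(K₁−1)(1+ψ₂(K₂−1)) + z₂(K₂−1)(1+ψ₂(K₁−1)) = 0
⇒ ψ₂ = [z₁(K₁−1)+z₂(K₂−1)] / [−(K₁−1)(K₂−1)] = 0.0832/0.3286 = 0.253
  1: x = 0.539, y = 0.825
  2: x = 0.461, y = 0.175

V/F (drum 2) = 0.253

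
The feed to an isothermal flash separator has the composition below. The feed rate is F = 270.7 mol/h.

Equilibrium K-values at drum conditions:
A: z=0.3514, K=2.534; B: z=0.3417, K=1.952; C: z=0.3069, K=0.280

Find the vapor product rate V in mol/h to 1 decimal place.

V = 192.2 mol/h

Rachford–Rice: g(V/F) = Σ zᵢ(Kᵢ−1)/(1+V/F(Kᵢ−1)) = 0.
Check two-phase: ΣzᵢKᵢ = 1.6434 > 1 and Σzᵢ/Kᵢ = 1.4098 > 1, so g(0) = 0.6434 > 0 and g(1) = -0.4098 < 0.
Newton–Raphson from V/F = 0.49:
  V/F = 0.4900: g = 0.18814, g' = -0.7933 → V/F = 0.7271
  V/F = 0.7271: g = -0.01673, g' = -0.9938 → V/F = 0.7103
  V/F = 0.7103: g = -0.00024, g' = -0.9661 → V/F = 0.7101
Converged at V/F = 0.7101.
Then V = V/F·F = 0.7101·270.7 = 192.2 mol/h and L = F − V = 78.5 mol/h.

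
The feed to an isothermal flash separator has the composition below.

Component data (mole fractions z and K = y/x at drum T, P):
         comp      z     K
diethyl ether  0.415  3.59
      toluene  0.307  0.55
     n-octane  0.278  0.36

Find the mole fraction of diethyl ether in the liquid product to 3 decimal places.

Let β = V/F and solve Σ zᵢ(Kᵢ−1)/(1+β(Kᵢ−1)) = 0.
Check two-phase: ΣzᵢKᵢ = 1.759 > 1 and Σzᵢ/Kᵢ = 1.446 > 1, so g(0) = 0.759 > 0 and g(1) = -0.446 < 0.
Iterate (Newton) starting at β = 0.5:
  β = 0.500: g = 0.0284, g' = -0.878 → β = 0.532
  β = 0.532: g = 0.0003, g' = -0.861 → β = 0.533
Converged at β = 0.533.
Compositions from xᵢ = zᵢ/(1+β(Kᵢ−1)), yᵢ = Kᵢxᵢ:
  diethyl ether: x = 0.174, y = 0.626
  toluene: x = 0.404, y = 0.222
  n-octane: x = 0.422, y = 0.152

x_diethyl ether = 0.174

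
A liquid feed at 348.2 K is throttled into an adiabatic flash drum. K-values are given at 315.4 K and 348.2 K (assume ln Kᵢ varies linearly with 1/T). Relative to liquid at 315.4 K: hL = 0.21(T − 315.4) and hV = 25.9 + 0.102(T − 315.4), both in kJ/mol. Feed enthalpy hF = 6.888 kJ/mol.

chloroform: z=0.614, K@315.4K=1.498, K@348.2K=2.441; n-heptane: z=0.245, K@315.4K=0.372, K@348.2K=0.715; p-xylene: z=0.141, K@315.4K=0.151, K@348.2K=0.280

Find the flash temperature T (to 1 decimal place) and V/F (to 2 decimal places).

T = 319.1 K, V/F = 0.24

Adiabatic flash: solve Rachford–Rice at each trial T, then check hF = ψ·hV(T) + (1−ψ)·hL(T).
  T = 315.4 K: K = (1.498, 0.372, 0.151), RR gives ψ = 0.090, H_out = 2.329 kJ/mol
  T = 348.2 K: K = (2.441, 0.715, 0.280), RR gives ψ = 0.903, H_out = 27.084 kJ/mol
  T = 331.8 K: K = (1.935, 0.524, 0.209), RR gives ψ = 0.588, H_out = 17.633 kJ/mol
  T = 323.6 K: K = (1.708, 0.443, 0.178), RR gives ψ = 0.382, H_out = 11.289 kJ/mol
  T = 319.5 K: K = (1.601, 0.407, 0.164), RR gives ψ = 0.253, H_out = 7.292 kJ/mol
  T = 317.4 K: K = (1.548, 0.389, 0.157), RR gives ψ = 0.174, H_out = 4.902 kJ/mol
Linear interpolation between T = 317.4 (H_out = 4.902) and T = 319.5 (H_out = 7.292) on hF = 6.888 gives T ≈ 319.1 K, at which ψ = 0.24.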